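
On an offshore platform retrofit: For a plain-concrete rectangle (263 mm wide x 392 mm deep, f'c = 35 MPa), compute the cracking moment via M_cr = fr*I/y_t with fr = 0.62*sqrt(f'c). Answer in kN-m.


fr = 0.62 * sqrt(35) = 0.62 * 5.9161 = 3.668 MPa
I = 263 * 392^3 / 12 = 1320178645.33 mm^4
y_t = 196.0 mm
M_cr = fr * I / y_t = 3.668 * 1320178645.33 / 196.0 N-mm
= 24.706 kN-m

24.706 kN-m


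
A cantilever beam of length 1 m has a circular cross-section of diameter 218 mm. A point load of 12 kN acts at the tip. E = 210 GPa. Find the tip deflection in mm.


I = pi * d^4 / 64 = pi * 218^4 / 64 = 110865360.4 mm^4
L = 1000.0 mm, P = 12000.0 N, E = 210000.0 MPa
delta = P * L^3 / (3 * E * I)
= 12000.0 * 1000.0^3 / (3 * 210000.0 * 110865360.4)
= 0.1718 mm

0.1718 mm


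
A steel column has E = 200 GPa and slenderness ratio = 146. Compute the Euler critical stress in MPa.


sigma_cr = pi^2 * E / lambda^2
= 9.8696 * 200000.0 / 146^2
= 9.8696 * 200000.0 / 21316
= 92.6028 MPa

92.6028 MPa


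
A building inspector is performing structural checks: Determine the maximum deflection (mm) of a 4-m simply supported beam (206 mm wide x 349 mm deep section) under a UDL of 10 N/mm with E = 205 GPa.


I = 206 * 349^3 / 12 = 729730091.17 mm^4
L = 4000.0 mm, w = 10 N/mm, E = 205000.0 MPa
delta = 5 * w * L^4 / (384 * E * I)
= 5 * 10 * 4000.0^4 / (384 * 205000.0 * 729730091.17)
= 0.2228 mm

0.2228 mm


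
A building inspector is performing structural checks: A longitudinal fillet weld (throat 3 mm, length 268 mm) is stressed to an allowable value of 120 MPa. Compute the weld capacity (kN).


Strength = throat * length * allowable stress
= 3 * 268 * 120 N
= 96480 N
= 96.48 kN

96.48 kN


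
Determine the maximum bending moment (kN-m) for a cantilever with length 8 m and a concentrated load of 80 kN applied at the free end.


For a cantilever with a point load at the free end:
M_max = P * L = 80 * 8 = 640 kN-m

640 kN-m


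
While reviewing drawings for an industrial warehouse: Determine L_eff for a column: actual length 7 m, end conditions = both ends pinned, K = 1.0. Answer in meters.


L_eff = K * L
= 1.0 * 7
= 7.0 m

7.0 m


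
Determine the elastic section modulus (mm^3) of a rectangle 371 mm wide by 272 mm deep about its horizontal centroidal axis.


S = b * h^2 / 6
= 371 * 272^2 / 6
= 371 * 73984 / 6
= 4574677.33 mm^3

4574677.33 mm^3


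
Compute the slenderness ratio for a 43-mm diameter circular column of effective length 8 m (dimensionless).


Radius of gyration r = d / 4 = 43 / 4 = 10.75 mm
L_eff = 8000.0 mm
Slenderness ratio = L / r = 8000.0 / 10.75 = 744.19 (dimensionless)

744.19 (dimensionless)


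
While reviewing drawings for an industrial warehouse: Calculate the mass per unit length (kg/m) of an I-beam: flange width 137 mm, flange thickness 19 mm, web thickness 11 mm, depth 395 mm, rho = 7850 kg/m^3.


A_flanges = 2 * 137 * 19 = 5206 mm^2
A_web = (395 - 2 * 19) * 11 = 3927 mm^2
A_total = 5206 + 3927 = 9133 mm^2 = 0.009133 m^2
Weight = rho * A = 7850 * 0.009133 = 71.6941 kg/m

71.6941 kg/m


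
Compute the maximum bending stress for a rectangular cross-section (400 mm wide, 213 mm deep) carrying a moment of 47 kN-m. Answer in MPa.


I = b * h^3 / 12 = 400 * 213^3 / 12 = 322119900.0 mm^4
y = h / 2 = 213 / 2 = 106.5 mm
M = 47 kN-m = 47000000.0 N-mm
sigma = M * y / I = 47000000.0 * 106.5 / 322119900.0
= 15.54 MPa

15.54 MPa


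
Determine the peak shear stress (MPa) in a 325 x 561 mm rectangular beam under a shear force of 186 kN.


A = b * h = 325 * 561 = 182325 mm^2
V = 186 kN = 186000.0 N
tau_max = 1.5 * V / A = 1.5 * 186000.0 / 182325
= 1.5302 MPa

1.5302 MPa


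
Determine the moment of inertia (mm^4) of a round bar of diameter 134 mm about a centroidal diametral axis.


r = d / 2 = 134 / 2 = 67.0 mm
I = pi * r^4 / 4 = pi * 67.0^4 / 4
= 15826653.42 mm^4

15826653.42 mm^4


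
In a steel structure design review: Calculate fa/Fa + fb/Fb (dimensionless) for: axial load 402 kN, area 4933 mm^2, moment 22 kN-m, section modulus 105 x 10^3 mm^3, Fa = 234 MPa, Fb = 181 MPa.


f_a = P / A = 402000.0 / 4933 = 81.492 MPa
f_b = M / S = 22000000.0 / 105000.0 = 209.5238 MPa
Ratio = f_a / Fa + f_b / Fb
= 81.492 / 234 + 209.5238 / 181
= 1.5058 (dimensionless)

1.5058 (dimensionless)


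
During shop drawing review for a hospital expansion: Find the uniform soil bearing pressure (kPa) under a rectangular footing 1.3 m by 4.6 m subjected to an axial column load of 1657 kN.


A = 1.3 * 4.6 = 5.98 m^2
q = P / A = 1657 / 5.98
= 277.0903 kPa

277.0903 kPa


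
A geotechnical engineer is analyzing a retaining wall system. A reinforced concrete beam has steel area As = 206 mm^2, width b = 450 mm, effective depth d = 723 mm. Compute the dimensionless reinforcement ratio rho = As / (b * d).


rho = As / (b * d)
= 206 / (450 * 723)
= 206 / 325350
= 0.000633 (dimensionless)

0.000633 (dimensionless)


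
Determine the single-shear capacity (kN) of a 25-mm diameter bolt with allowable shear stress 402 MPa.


A = pi * d^2 / 4 = pi * 25^2 / 4 = 490.8739 mm^2
V = f_v * A / 1000 = 402 * 490.8739 / 1000
= 197.3313 kN

197.3313 kN


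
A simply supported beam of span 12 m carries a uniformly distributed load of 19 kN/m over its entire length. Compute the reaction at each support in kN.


Total load = w * L = 19 * 12 = 228 kN
By symmetry, each reaction R = total / 2 = 228 / 2 = 114.0 kN

114.0 kN


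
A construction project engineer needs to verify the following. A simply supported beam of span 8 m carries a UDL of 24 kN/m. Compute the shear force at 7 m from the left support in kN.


R_A = w * L / 2 = 24 * 8 / 2 = 96.0 kN
V(x) = R_A - w * x = 96.0 - 24 * 7
= -72.0 kN

-72.0 kN


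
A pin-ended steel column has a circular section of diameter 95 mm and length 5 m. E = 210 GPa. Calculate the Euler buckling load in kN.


I = pi * d^4 / 64 = 3998198.21 mm^4
L = 5000.0 mm
P_cr = pi^2 * E * I / L^2
= 9.8696 * 210000.0 * 3998198.21 / 5000.0^2
= 331469.33 N = 331.4693 kN

331.4693 kN


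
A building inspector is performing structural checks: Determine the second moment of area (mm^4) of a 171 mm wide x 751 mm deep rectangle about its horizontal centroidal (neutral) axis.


I = b * h^3 / 12
= 171 * 751^3 / 12
= 171 * 423564751 / 12
= 6035797701.75 mm^4

6035797701.75 mm^4


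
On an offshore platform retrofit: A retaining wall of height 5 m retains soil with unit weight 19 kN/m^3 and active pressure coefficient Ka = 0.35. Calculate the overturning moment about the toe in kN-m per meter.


Pa = 0.5 * Ka * gamma * H^2
= 0.5 * 0.35 * 19 * 5^2
= 83.125 kN/m
Arm = H / 3 = 5 / 3 = 1.6667 m
Mo = Pa * arm = Pa * H / 3 = 83.125 * 5 / 3 = 138.5417 kN-m/m

138.5417 kN-m/m


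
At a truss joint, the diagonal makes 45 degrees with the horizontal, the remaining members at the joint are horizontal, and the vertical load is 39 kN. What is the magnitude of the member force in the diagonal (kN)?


At the joint, only the diagonal has a vertical component, so vertical equilibrium gives:
F * sin(45) = 39
F = 39 / sin(45)
= 39 / 0.707107
= 55.15 kN

55.15 kN


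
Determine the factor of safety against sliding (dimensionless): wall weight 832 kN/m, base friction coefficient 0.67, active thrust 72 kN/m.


Resisting force = mu * W = 0.67 * 832 = 557.44 kN/m
FOS = Resisting / Driving = 557.44 / 72
= 7.7422 (dimensionless)

7.7422 (dimensionless)


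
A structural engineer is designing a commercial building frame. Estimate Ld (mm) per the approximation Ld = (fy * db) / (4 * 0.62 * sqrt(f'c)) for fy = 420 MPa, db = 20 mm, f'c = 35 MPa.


Ld = (fy * db) / (4 * 0.62 * sqrt(f'c))
= (420 * 20) / (4 * 0.62 * sqrt(35))
= 8400 / 14.6719
= 572.52 mm

572.52 mm


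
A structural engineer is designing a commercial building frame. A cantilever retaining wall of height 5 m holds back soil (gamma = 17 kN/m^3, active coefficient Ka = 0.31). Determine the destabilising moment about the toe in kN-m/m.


Pa = 0.5 * Ka * gamma * H^2
= 0.5 * 0.31 * 17 * 5^2
= 65.875 kN/m
Arm = H / 3 = 5 / 3 = 1.6667 m
Mo = Pa * arm = Pa * H / 3 = 65.875 * 5 / 3 = 109.7917 kN-m/m

109.7917 kN-m/m


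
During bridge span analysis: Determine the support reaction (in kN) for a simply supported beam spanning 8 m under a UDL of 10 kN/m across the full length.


Total load = w * L = 10 * 8 = 80 kN
By symmetry, each reaction R = total / 2 = 80 / 2 = 40.0 kN

40.0 kN


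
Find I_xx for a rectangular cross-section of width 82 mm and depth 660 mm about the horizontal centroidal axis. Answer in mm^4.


I = b * h^3 / 12
= 82 * 660^3 / 12
= 82 * 287496000 / 12
= 1964556000.0 mm^4

1964556000.0 mm^4


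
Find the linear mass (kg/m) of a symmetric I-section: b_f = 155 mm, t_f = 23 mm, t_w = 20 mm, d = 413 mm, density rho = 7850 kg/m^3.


A_flanges = 2 * 155 * 23 = 7130 mm^2
A_web = (413 - 2 * 23) * 20 = 7340 mm^2
A_total = 7130 + 7340 = 14470 mm^2 = 0.014470 m^2
Weight = rho * A = 7850 * 0.014470 = 113.5895 kg/m

113.5895 kg/m


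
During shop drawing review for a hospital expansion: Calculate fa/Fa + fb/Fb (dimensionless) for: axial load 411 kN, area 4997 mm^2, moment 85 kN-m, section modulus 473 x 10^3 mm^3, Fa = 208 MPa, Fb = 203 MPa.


f_a = P / A = 411000.0 / 4997 = 82.2493 MPa
f_b = M / S = 85000000.0 / 473000.0 = 179.704 MPa
Ratio = f_a / Fa + f_b / Fb
= 82.2493 / 208 + 179.704 / 203
= 1.2807 (dimensionless)

1.2807 (dimensionless)


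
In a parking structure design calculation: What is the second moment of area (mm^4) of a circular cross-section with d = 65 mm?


r = d / 2 = 65 / 2 = 32.5 mm
I = pi * r^4 / 4 = pi * 32.5^4 / 4
= 876240.51 mm^4

876240.51 mm^4


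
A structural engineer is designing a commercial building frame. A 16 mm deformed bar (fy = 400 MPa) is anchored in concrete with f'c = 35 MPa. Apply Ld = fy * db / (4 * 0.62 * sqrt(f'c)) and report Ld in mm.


Ld = (fy * db) / (4 * 0.62 * sqrt(f'c))
= (400 * 16) / (4 * 0.62 * sqrt(35))
= 6400 / 14.6719
= 436.21 mm

436.21 mm


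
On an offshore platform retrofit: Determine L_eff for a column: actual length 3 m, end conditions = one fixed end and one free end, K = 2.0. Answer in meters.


L_eff = K * L
= 2.0 * 3
= 6.0 m

6.0 m


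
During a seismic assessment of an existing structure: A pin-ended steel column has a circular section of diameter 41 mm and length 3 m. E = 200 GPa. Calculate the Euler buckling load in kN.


I = pi * d^4 / 64 = 138709.22 mm^4
L = 3000.0 mm
P_cr = pi^2 * E * I / L^2
= 9.8696 * 200000.0 * 138709.22 / 3000.0^2
= 30422.34 N = 30.4223 kN

30.4223 kN


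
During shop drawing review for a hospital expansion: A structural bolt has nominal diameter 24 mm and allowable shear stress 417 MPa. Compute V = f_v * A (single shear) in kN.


A = pi * d^2 / 4 = pi * 24^2 / 4 = 452.3893 mm^2
V = f_v * A / 1000 = 417 * 452.3893 / 1000
= 188.6464 kN

188.6464 kN


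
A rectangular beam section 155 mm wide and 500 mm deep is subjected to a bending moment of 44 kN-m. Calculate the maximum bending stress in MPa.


I = b * h^3 / 12 = 155 * 500^3 / 12 = 1614583333.33 mm^4
y = h / 2 = 500 / 2 = 250.0 mm
M = 44 kN-m = 44000000.0 N-mm
sigma = M * y / I = 44000000.0 * 250.0 / 1614583333.33
= 6.81 MPa

6.81 MPa


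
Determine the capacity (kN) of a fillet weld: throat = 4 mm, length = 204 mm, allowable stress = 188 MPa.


Strength = throat * length * allowable stress
= 4 * 204 * 188 N
= 153408 N
= 153.41 kN

153.41 kN


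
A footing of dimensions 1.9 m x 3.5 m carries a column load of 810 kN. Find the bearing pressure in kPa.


A = 1.9 * 3.5 = 6.65 m^2
q = P / A = 810 / 6.65
= 121.8045 kPa

121.8045 kPa


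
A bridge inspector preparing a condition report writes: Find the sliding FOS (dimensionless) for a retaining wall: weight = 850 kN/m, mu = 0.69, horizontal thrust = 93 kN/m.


Resisting force = mu * W = 0.69 * 850 = 586.5 kN/m
FOS = Resisting / Driving = 586.5 / 93
= 6.3065 (dimensionless)

6.3065 (dimensionless)


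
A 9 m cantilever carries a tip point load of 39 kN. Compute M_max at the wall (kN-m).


For a cantilever with a point load at the free end:
M_max = P * L = 39 * 9 = 351 kN-m

351 kN-m


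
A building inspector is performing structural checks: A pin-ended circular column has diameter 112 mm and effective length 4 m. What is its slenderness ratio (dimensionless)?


Radius of gyration r = d / 4 = 112 / 4 = 28.0 mm
L_eff = 4000.0 mm
Slenderness ratio = L / r = 4000.0 / 28.0 = 142.86 (dimensionless)

142.86 (dimensionless)


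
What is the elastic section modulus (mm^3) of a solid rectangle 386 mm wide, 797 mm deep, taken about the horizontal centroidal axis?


S = b * h^2 / 6
= 386 * 797^2 / 6
= 386 * 635209 / 6
= 40865112.33 mm^3

40865112.33 mm^3


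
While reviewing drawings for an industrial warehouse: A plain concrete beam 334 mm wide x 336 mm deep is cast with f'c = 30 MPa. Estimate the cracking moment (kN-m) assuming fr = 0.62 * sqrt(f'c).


fr = 0.62 * sqrt(30) = 0.62 * 5.4772 = 3.3959 MPa
I = 334 * 336^3 / 12 = 1055803392.0 mm^4
y_t = 168.0 mm
M_cr = fr * I / y_t = 3.3959 * 1055803392.0 / 168.0 N-mm
= 21.3416 kN-m

21.3416 kN-m


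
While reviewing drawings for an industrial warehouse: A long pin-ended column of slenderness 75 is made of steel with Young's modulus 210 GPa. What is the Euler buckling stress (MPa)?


sigma_cr = pi^2 * E / lambda^2
= 9.8696 * 210000.0 / 75^2
= 9.8696 * 210000.0 / 5625
= 368.4652 MPa

368.4652 MPa


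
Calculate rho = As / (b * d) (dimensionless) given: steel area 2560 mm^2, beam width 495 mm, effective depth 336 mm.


rho = As / (b * d)
= 2560 / (495 * 336)
= 2560 / 166320
= 0.015392 (dimensionless)

0.015392 (dimensionless)


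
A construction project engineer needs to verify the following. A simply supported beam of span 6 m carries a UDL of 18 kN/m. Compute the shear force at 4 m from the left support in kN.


R_A = w * L / 2 = 18 * 6 / 2 = 54.0 kN
V(x) = R_A - w * x = 54.0 - 18 * 4
= -18.0 kN

-18.0 kN


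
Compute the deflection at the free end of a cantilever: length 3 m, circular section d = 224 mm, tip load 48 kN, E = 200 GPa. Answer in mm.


I = pi * d^4 / 64 = pi * 224^4 / 64 = 123583921.54 mm^4
L = 3000.0 mm, P = 48000.0 N, E = 200000.0 MPa
delta = P * L^3 / (3 * E * I)
= 48000.0 * 3000.0^3 / (3 * 200000.0 * 123583921.54)
= 17.478 mm

17.478 mm


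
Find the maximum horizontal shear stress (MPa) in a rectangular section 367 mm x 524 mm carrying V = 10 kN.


A = b * h = 367 * 524 = 192308 mm^2
V = 10 kN = 10000.0 N
tau_max = 1.5 * V / A = 1.5 * 10000.0 / 192308
= 0.078 MPa

0.078 MPa


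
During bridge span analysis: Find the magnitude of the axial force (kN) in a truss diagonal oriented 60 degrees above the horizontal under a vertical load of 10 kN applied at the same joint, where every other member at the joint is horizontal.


At the joint, only the diagonal has a vertical component, so vertical equilibrium gives:
F * sin(60) = 10
F = 10 / sin(60)
= 10 / 0.866025
= 11.55 kN

11.55 kN


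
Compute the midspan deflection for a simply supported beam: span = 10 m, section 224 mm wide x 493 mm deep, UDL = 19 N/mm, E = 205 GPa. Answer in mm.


I = 224 * 493^3 / 12 = 2236698930.67 mm^4
L = 10000.0 mm, w = 19 N/mm, E = 205000.0 MPa
delta = 5 * w * L^4 / (384 * E * I)
= 5 * 19 * 10000.0^4 / (384 * 205000.0 * 2236698930.67)
= 5.3955 mm

5.3955 mm


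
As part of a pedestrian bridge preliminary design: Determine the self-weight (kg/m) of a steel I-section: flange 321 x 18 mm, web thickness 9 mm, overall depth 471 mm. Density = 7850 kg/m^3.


A_flanges = 2 * 321 * 18 = 11556 mm^2
A_web = (471 - 2 * 18) * 9 = 3915 mm^2
A_total = 11556 + 3915 = 15471 mm^2 = 0.015471 m^2
Weight = rho * A = 7850 * 0.015471 = 121.4474 kg/m

121.4474 kg/m


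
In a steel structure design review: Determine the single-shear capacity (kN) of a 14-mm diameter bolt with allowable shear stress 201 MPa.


A = pi * d^2 / 4 = pi * 14^2 / 4 = 153.938 mm^2
V = f_v * A / 1000 = 201 * 153.938 / 1000
= 30.9415 kN

30.9415 kN


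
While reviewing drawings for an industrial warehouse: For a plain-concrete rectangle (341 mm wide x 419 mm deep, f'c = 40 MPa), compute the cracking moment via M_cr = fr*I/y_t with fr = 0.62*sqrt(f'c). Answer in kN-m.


fr = 0.62 * sqrt(40) = 0.62 * 6.3246 = 3.9212 MPa
I = 341 * 419^3 / 12 = 2090331676.58 mm^4
y_t = 209.5 mm
M_cr = fr * I / y_t = 3.9212 * 2090331676.58 / 209.5 N-mm
= 39.1249 kN-m

39.1249 kN-m


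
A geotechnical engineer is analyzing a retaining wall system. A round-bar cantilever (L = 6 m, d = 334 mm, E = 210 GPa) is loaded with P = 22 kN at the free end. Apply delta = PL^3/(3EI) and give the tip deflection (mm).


I = pi * d^4 / 64 = pi * 334^4 / 64 = 610879802.01 mm^4
L = 6000.0 mm, P = 22000.0 N, E = 210000.0 MPa
delta = P * L^3 / (3 * E * I)
= 22000.0 * 6000.0^3 / (3 * 210000.0 * 610879802.01)
= 12.3475 mm

12.3475 mm


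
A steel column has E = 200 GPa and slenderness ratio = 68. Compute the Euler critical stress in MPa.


sigma_cr = pi^2 * E / lambda^2
= 9.8696 * 200000.0 / 68^2
= 9.8696 * 200000.0 / 4624
= 426.886 MPa

426.886 MPa


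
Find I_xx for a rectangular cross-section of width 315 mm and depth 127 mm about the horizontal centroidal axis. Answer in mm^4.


I = b * h^3 / 12
= 315 * 127^3 / 12
= 315 * 2048383 / 12
= 53770053.75 mm^4

53770053.75 mm^4


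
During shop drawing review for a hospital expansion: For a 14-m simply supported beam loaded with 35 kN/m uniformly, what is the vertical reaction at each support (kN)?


Total load = w * L = 35 * 14 = 490 kN
By symmetry, each reaction R = total / 2 = 490 / 2 = 245.0 kN

245.0 kN


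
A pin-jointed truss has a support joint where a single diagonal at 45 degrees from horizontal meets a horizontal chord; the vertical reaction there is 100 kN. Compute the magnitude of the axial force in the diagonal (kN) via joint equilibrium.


At the joint, only the diagonal has a vertical component, so vertical equilibrium gives:
F * sin(45) = 100
F = 100 / sin(45)
= 100 / 0.707107
= 141.42 kN

141.42 kN


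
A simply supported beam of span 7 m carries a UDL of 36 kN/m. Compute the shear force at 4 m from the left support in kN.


R_A = w * L / 2 = 36 * 7 / 2 = 126.0 kN
V(x) = R_A - w * x = 126.0 - 36 * 4
= -18.0 kN

-18.0 kN


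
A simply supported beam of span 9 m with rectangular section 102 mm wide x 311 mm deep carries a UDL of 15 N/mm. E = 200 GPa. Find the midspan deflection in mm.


I = 102 * 311^3 / 12 = 255681963.5 mm^4
L = 9000.0 mm, w = 15 N/mm, E = 200000.0 MPa
delta = 5 * w * L^4 / (384 * E * I)
= 5 * 15 * 9000.0^4 / (384 * 200000.0 * 255681963.5)
= 25.0594 mm

25.0594 mm


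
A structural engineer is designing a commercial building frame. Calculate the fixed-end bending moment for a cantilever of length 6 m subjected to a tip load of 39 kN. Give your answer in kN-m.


For a cantilever with a point load at the free end:
M_max = P * L = 39 * 6 = 234 kN-m

234 kN-m


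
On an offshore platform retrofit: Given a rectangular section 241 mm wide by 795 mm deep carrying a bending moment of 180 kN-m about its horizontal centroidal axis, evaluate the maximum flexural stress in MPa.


I = b * h^3 / 12 = 241 * 795^3 / 12 = 10091069156.25 mm^4
y = h / 2 = 795 / 2 = 397.5 mm
M = 180 kN-m = 180000000.0 N-mm
sigma = M * y / I = 180000000.0 * 397.5 / 10091069156.25
= 7.09 MPa

7.09 MPa


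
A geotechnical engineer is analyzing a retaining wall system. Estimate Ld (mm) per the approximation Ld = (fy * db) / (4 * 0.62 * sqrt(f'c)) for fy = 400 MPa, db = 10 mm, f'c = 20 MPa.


Ld = (fy * db) / (4 * 0.62 * sqrt(f'c))
= (400 * 10) / (4 * 0.62 * sqrt(20))
= 4000 / 11.0909
= 360.66 mm

360.66 mm


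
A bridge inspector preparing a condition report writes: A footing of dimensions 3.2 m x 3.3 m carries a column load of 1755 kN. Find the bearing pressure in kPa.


A = 3.2 * 3.3 = 10.56 m^2
q = P / A = 1755 / 10.56
= 166.1932 kPa

166.1932 kPa


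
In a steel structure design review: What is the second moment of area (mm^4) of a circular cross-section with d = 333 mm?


r = d / 2 = 333 / 2 = 166.5 mm
I = pi * r^4 / 4 = pi * 166.5^4 / 4
= 603596666.66 mm^4

603596666.66 mm^4


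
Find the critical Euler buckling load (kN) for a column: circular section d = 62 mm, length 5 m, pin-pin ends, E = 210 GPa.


I = pi * d^4 / 64 = 725331.7 mm^4
L = 5000.0 mm
P_cr = pi^2 * E * I / L^2
= 9.8696 * 210000.0 * 725331.7 / 5000.0^2
= 60133.39 N = 60.1334 kN

60.1334 kN


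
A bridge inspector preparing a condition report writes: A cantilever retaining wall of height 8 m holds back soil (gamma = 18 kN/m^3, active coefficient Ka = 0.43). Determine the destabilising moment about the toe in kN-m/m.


Pa = 0.5 * Ka * gamma * H^2
= 0.5 * 0.43 * 18 * 8^2
= 247.68 kN/m
Arm = H / 3 = 8 / 3 = 2.6667 m
Mo = Pa * arm = Pa * H / 3 = 247.68 * 8 / 3 = 660.48 kN-m/m

660.48 kN-m/m


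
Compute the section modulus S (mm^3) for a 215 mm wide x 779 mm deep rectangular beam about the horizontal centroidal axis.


S = b * h^2 / 6
= 215 * 779^2 / 6
= 215 * 606841 / 6
= 21745135.83 mm^3

21745135.83 mm^3


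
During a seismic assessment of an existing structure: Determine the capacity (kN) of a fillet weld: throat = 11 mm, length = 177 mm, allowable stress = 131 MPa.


Strength = throat * length * allowable stress
= 11 * 177 * 131 N
= 255057 N
= 255.06 kN

255.06 kN


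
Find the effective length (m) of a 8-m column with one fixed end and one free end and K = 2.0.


L_eff = K * L
= 2.0 * 8
= 16.0 m

16.0 m


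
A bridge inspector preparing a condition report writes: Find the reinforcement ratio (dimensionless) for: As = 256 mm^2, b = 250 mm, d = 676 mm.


rho = As / (b * d)
= 256 / (250 * 676)
= 256 / 169000
= 0.001515 (dimensionless)

0.001515 (dimensionless)


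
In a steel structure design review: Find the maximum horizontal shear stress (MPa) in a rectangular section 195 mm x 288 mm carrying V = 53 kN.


A = b * h = 195 * 288 = 56160 mm^2
V = 53 kN = 53000.0 N
tau_max = 1.5 * V / A = 1.5 * 53000.0 / 56160
= 1.4156 MPa

1.4156 MPa


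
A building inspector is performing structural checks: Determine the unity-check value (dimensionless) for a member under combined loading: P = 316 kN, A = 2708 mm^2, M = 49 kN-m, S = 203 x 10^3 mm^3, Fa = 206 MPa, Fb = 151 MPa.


f_a = P / A = 316000.0 / 2708 = 116.6913 MPa
f_b = M / S = 49000000.0 / 203000.0 = 241.3793 MPa
Ratio = f_a / Fa + f_b / Fb
= 116.6913 / 206 + 241.3793 / 151
= 2.165 (dimensionless)

2.165 (dimensionless)


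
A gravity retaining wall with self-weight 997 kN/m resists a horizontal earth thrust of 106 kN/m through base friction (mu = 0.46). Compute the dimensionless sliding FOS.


Resisting force = mu * W = 0.46 * 997 = 458.62 kN/m
FOS = Resisting / Driving = 458.62 / 106
= 4.3266 (dimensionless)

4.3266 (dimensionless)


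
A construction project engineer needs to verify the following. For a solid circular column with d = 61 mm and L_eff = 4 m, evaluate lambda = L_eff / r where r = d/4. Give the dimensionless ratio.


Radius of gyration r = d / 4 = 61 / 4 = 15.25 mm
L_eff = 4000.0 mm
Slenderness ratio = L / r = 4000.0 / 15.25 = 262.3 (dimensionless)

262.3 (dimensionless)


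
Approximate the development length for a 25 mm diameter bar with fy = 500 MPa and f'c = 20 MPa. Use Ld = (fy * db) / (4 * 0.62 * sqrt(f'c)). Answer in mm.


Ld = (fy * db) / (4 * 0.62 * sqrt(f'c))
= (500 * 25) / (4 * 0.62 * sqrt(20))
= 12500 / 11.0909
= 1127.05 mm

1127.05 mm


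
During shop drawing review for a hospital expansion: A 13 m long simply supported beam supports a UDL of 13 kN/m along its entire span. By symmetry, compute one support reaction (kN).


Total load = w * L = 13 * 13 = 169 kN
By symmetry, each reaction R = total / 2 = 169 / 2 = 84.5 kN

84.5 kN


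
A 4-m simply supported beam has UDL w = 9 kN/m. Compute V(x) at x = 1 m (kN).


R_A = w * L / 2 = 9 * 4 / 2 = 18.0 kN
V(x) = R_A - w * x = 18.0 - 9 * 1
= 9.0 kN

9.0 kN


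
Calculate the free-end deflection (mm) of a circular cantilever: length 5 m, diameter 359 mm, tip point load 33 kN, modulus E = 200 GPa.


I = pi * d^4 / 64 = pi * 359^4 / 64 = 815356791.54 mm^4
L = 5000.0 mm, P = 33000.0 N, E = 200000.0 MPa
delta = P * L^3 / (3 * E * I)
= 33000.0 * 5000.0^3 / (3 * 200000.0 * 815356791.54)
= 8.4319 mm

8.4319 mm


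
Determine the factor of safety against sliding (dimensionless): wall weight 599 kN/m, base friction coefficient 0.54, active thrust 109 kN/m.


Resisting force = mu * W = 0.54 * 599 = 323.46 kN/m
FOS = Resisting / Driving = 323.46 / 109
= 2.9675 (dimensionless)

2.9675 (dimensionless)


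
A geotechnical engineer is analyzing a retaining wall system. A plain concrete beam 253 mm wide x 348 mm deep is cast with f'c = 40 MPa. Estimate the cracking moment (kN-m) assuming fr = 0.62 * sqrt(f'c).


fr = 0.62 * sqrt(40) = 0.62 * 6.3246 = 3.9212 MPa
I = 253 * 348^3 / 12 = 888540048.0 mm^4
y_t = 174.0 mm
M_cr = fr * I / y_t = 3.9212 * 888540048.0 / 174.0 N-mm
= 20.0239 kN-m

20.0239 kN-m


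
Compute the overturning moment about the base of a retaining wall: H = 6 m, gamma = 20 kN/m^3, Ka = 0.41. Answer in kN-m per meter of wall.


Pa = 0.5 * Ka * gamma * H^2
= 0.5 * 0.41 * 20 * 6^2
= 147.6 kN/m
Arm = H / 3 = 6 / 3 = 2.0 m
Mo = Pa * arm = Pa * H / 3 = 147.6 * 6 / 3 = 295.2 kN-m/m

295.2 kN-m/m


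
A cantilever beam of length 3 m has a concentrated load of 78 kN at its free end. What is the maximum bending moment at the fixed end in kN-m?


For a cantilever with a point load at the free end:
M_max = P * L = 78 * 3 = 234 kN-m

234 kN-m


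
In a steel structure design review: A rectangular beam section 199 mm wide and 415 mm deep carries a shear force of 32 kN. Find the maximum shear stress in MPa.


A = b * h = 199 * 415 = 82585 mm^2
V = 32 kN = 32000.0 N
tau_max = 1.5 * V / A = 1.5 * 32000.0 / 82585
= 0.5812 MPa

0.5812 MPa


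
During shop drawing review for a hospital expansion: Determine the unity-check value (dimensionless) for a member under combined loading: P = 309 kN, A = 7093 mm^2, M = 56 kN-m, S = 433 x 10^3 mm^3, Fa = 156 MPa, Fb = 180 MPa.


f_a = P / A = 309000.0 / 7093 = 43.5641 MPa
f_b = M / S = 56000000.0 / 433000.0 = 129.3303 MPa
Ratio = f_a / Fa + f_b / Fb
= 43.5641 / 156 + 129.3303 / 180
= 0.9978 (dimensionless)

0.9978 (dimensionless)


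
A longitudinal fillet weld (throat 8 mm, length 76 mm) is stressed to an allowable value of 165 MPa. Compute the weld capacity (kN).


Strength = throat * length * allowable stress
= 8 * 76 * 165 N
= 100320 N
= 100.32 kN

100.32 kN


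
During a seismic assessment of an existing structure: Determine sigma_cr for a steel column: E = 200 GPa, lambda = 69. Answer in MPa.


sigma_cr = pi^2 * E / lambda^2
= 9.8696 * 200000.0 / 69^2
= 9.8696 * 200000.0 / 4761
= 414.6022 MPa

414.6022 MPa


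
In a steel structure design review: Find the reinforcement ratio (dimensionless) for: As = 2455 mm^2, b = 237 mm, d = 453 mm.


rho = As / (b * d)
= 2455 / (237 * 453)
= 2455 / 107361
= 0.022867 (dimensionless)

0.022867 (dimensionless)


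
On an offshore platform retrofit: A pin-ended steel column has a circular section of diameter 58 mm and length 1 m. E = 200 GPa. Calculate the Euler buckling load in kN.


I = pi * d^4 / 64 = 555497.2 mm^4
L = 1000.0 mm
P_cr = pi^2 * E * I / L^2
= 9.8696 * 200000.0 * 555497.2 / 1000.0^2
= 1096507.52 N = 1096.5075 kN

1096.5075 kN


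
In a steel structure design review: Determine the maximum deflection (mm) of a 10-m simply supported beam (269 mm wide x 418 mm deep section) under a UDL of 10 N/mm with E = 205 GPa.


I = 269 * 418^3 / 12 = 1637193000.67 mm^4
L = 10000.0 mm, w = 10 N/mm, E = 205000.0 MPa
delta = 5 * w * L^4 / (384 * E * I)
= 5 * 10 * 10000.0^4 / (384 * 205000.0 * 1637193000.67)
= 3.8796 mm

3.8796 mm


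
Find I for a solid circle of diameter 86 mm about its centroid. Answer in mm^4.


r = d / 2 = 86 / 2 = 43.0 mm
I = pi * r^4 / 4 = pi * 43.0^4 / 4
= 2685120.03 mm^4

2685120.03 mm^4


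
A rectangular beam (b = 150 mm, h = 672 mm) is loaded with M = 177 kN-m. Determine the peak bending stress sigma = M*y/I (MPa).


I = b * h^3 / 12 = 150 * 672^3 / 12 = 3793305600.0 mm^4
y = h / 2 = 672 / 2 = 336.0 mm
M = 177 kN-m = 177000000.0 N-mm
sigma = M * y / I = 177000000.0 * 336.0 / 3793305600.0
= 15.68 MPa

15.68 MPa


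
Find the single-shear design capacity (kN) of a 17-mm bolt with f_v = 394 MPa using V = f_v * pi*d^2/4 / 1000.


A = pi * d^2 / 4 = pi * 17^2 / 4 = 226.9801 mm^2
V = f_v * A / 1000 = 394 * 226.9801 / 1000
= 89.4301 kN

89.4301 kN


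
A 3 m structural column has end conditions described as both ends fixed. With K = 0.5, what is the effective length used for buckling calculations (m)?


L_eff = K * L
= 0.5 * 3
= 1.5 m

1.5 m


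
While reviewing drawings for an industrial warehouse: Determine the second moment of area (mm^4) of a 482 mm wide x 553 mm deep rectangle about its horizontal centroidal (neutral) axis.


I = b * h^3 / 12
= 482 * 553^3 / 12
= 482 * 169112377 / 12
= 6792680476.17 mm^4

6792680476.17 mm^4


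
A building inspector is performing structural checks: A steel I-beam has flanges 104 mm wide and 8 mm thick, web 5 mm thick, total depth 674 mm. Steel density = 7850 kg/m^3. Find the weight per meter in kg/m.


A_flanges = 2 * 104 * 8 = 1664 mm^2
A_web = (674 - 2 * 8) * 5 = 3290 mm^2
A_total = 1664 + 3290 = 4954 mm^2 = 0.004954 m^2
Weight = rho * A = 7850 * 0.004954 = 38.8889 kg/m

38.8889 kg/m


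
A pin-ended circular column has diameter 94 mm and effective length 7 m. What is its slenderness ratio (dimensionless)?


Radius of gyration r = d / 4 = 94 / 4 = 23.5 mm
L_eff = 7000.0 mm
Slenderness ratio = L / r = 7000.0 / 23.5 = 297.87 (dimensionless)

297.87 (dimensionless)


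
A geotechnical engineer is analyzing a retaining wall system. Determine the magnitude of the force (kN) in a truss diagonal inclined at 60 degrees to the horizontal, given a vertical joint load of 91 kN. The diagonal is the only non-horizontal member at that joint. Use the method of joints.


At the joint, only the diagonal has a vertical component, so vertical equilibrium gives:
F * sin(60) = 91
F = 91 / sin(60)
= 91 / 0.866025
= 105.08 kN

105.08 kN


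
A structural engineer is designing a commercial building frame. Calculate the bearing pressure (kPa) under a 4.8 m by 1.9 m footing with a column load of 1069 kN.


A = 4.8 * 1.9 = 9.12 m^2
q = P / A = 1069 / 9.12
= 117.2149 kPa

117.2149 kPa


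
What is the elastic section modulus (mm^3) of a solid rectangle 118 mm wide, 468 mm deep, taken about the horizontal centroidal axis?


S = b * h^2 / 6
= 118 * 468^2 / 6
= 118 * 219024 / 6
= 4307472.0 mm^3

4307472.0 mm^3


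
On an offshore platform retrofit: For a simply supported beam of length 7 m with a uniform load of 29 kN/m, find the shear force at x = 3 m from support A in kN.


R_A = w * L / 2 = 29 * 7 / 2 = 101.5 kN
V(x) = R_A - w * x = 101.5 - 29 * 3
= 14.5 kN

14.5 kN


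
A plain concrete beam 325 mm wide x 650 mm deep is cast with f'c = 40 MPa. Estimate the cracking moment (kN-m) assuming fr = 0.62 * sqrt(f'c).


fr = 0.62 * sqrt(40) = 0.62 * 6.3246 = 3.9212 MPa
I = 325 * 650^3 / 12 = 7437760416.67 mm^4
y_t = 325.0 mm
M_cr = fr * I / y_t = 3.9212 * 7437760416.67 / 325.0 N-mm
= 89.7389 kN-m

89.7389 kN-m


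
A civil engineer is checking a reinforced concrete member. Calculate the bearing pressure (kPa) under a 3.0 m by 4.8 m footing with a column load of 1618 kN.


A = 3.0 * 4.8 = 14.4 m^2
q = P / A = 1618 / 14.4
= 112.3611 kPa

112.3611 kPa


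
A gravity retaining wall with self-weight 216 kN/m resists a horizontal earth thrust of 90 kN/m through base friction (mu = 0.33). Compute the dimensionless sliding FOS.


Resisting force = mu * W = 0.33 * 216 = 71.28 kN/m
FOS = Resisting / Driving = 71.28 / 90
= 0.792 (dimensionless)

0.792 (dimensionless)


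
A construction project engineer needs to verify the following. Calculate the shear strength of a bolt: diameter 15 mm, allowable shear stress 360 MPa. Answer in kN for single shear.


A = pi * d^2 / 4 = pi * 15^2 / 4 = 176.7146 mm^2
V = f_v * A / 1000 = 360 * 176.7146 / 1000
= 63.6173 kN

63.6173 kN


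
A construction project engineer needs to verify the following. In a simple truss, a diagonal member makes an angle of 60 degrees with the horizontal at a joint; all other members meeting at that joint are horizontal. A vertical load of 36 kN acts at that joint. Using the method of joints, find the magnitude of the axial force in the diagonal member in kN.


At the joint, only the diagonal has a vertical component, so vertical equilibrium gives:
F * sin(60) = 36
F = 36 / sin(60)
= 36 / 0.866025
= 41.57 kN

41.57 kN


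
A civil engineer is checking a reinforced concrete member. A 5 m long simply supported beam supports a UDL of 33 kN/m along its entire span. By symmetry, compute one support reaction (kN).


Total load = w * L = 33 * 5 = 165 kN
By symmetry, each reaction R = total / 2 = 165 / 2 = 82.5 kN

82.5 kN


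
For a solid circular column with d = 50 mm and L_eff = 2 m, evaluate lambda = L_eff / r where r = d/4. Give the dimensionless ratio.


Radius of gyration r = d / 4 = 50 / 4 = 12.5 mm
L_eff = 2000.0 mm
Slenderness ratio = L / r = 2000.0 / 12.5 = 160.0 (dimensionless)

160.0 (dimensionless)


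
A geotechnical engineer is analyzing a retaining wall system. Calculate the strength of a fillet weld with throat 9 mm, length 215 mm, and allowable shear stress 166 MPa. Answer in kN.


Strength = throat * length * allowable stress
= 9 * 215 * 166 N
= 321210 N
= 321.21 kN

321.21 kN


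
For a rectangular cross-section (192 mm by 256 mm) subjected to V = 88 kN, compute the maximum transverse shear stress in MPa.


A = b * h = 192 * 256 = 49152 mm^2
V = 88 kN = 88000.0 N
tau_max = 1.5 * V / A = 1.5 * 88000.0 / 49152
= 2.6855 MPa

2.6855 MPa


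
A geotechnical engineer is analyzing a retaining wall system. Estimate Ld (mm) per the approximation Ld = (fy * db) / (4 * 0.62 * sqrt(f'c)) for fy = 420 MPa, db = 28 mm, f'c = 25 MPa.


Ld = (fy * db) / (4 * 0.62 * sqrt(f'c))
= (420 * 28) / (4 * 0.62 * sqrt(25))
= 11760 / 12.4
= 948.39 mm

948.39 mm


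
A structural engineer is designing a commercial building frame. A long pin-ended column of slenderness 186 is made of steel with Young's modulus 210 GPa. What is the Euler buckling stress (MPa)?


sigma_cr = pi^2 * E / lambda^2
= 9.8696 * 210000.0 / 186^2
= 9.8696 * 210000.0 / 34596
= 59.9091 MPa

59.9091 MPa


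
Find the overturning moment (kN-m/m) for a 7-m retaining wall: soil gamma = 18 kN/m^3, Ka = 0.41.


Pa = 0.5 * Ka * gamma * H^2
= 0.5 * 0.41 * 18 * 7^2
= 180.81 kN/m
Arm = H / 3 = 7 / 3 = 2.3333 m
Mo = Pa * arm = Pa * H / 3 = 180.81 * 7 / 3 = 421.89 kN-m/m

421.89 kN-m/m


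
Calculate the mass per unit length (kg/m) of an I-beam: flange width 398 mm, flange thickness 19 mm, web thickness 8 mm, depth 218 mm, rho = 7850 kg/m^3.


A_flanges = 2 * 398 * 19 = 15124 mm^2
A_web = (218 - 2 * 19) * 8 = 1440 mm^2
A_total = 15124 + 1440 = 16564 mm^2 = 0.016564 m^2
Weight = rho * A = 7850 * 0.016564 = 130.0274 kg/m

130.0274 kg/m


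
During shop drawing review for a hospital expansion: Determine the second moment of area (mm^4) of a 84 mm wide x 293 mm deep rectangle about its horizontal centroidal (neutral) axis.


I = b * h^3 / 12
= 84 * 293^3 / 12
= 84 * 25153757 / 12
= 176076299.0 mm^4

176076299.0 mm^4


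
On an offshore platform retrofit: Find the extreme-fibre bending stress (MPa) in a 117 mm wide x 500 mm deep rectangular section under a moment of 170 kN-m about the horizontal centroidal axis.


I = b * h^3 / 12 = 117 * 500^3 / 12 = 1218750000.0 mm^4
y = h / 2 = 500 / 2 = 250.0 mm
M = 170 kN-m = 170000000.0 N-mm
sigma = M * y / I = 170000000.0 * 250.0 / 1218750000.0
= 34.87 MPa

34.87 MPa


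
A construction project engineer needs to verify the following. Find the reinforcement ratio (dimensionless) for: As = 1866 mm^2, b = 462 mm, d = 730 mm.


rho = As / (b * d)
= 1866 / (462 * 730)
= 1866 / 337260
= 0.005533 (dimensionless)

0.005533 (dimensionless)


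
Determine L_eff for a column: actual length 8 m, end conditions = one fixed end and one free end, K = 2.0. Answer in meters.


L_eff = K * L
= 2.0 * 8
= 16.0 m

16.0 m


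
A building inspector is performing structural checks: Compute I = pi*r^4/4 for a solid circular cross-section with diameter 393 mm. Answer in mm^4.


r = d / 2 = 393 / 2 = 196.5 mm
I = pi * r^4 / 4 = pi * 196.5^4 / 4
= 1170954716.44 mm^4

1170954716.44 mm^4


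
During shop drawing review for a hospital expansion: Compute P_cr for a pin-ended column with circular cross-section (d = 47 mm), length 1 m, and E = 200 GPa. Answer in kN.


I = pi * d^4 / 64 = 239530.78 mm^4
L = 1000.0 mm
P_cr = pi^2 * E * I / L^2
= 9.8696 * 200000.0 * 239530.78 / 1000.0^2
= 472814.81 N = 472.8148 kN

472.8148 kN


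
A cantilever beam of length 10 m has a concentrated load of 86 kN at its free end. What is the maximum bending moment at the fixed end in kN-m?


For a cantilever with a point load at the free end:
M_max = P * L = 86 * 10 = 860 kN-m

860 kN-m


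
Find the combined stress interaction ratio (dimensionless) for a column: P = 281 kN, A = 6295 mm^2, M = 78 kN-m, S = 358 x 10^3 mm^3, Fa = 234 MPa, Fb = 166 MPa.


f_a = P / A = 281000.0 / 6295 = 44.6386 MPa
f_b = M / S = 78000000.0 / 358000.0 = 217.8771 MPa
Ratio = f_a / Fa + f_b / Fb
= 44.6386 / 234 + 217.8771 / 166
= 1.5033 (dimensionless)

1.5033 (dimensionless)


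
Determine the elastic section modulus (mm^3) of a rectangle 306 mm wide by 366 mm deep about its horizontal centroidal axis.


S = b * h^2 / 6
= 306 * 366^2 / 6
= 306 * 133956 / 6
= 6831756.0 mm^3

6831756.0 mm^3


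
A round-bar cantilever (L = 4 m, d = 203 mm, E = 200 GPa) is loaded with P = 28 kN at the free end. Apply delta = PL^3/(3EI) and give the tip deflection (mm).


I = pi * d^4 / 64 = pi * 203^4 / 64 = 83359298.34 mm^4
L = 4000.0 mm, P = 28000.0 N, E = 200000.0 MPa
delta = P * L^3 / (3 * E * I)
= 28000.0 * 4000.0^3 / (3 * 200000.0 * 83359298.34)
= 35.8288 mm

35.8288 mm


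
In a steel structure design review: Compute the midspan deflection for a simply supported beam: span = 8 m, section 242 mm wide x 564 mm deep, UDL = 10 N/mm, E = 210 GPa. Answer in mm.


I = 242 * 564^3 / 12 = 3618023904.0 mm^4
L = 8000.0 mm, w = 10 N/mm, E = 210000.0 MPa
delta = 5 * w * L^4 / (384 * E * I)
= 5 * 10 * 8000.0^4 / (384 * 210000.0 * 3618023904.0)
= 0.702 mm

0.702 mm


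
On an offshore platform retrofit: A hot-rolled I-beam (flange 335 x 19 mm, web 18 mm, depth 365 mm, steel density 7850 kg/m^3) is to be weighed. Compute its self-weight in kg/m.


A_flanges = 2 * 335 * 19 = 12730 mm^2
A_web = (365 - 2 * 19) * 18 = 5886 mm^2
A_total = 12730 + 5886 = 18616 mm^2 = 0.018616 m^2
Weight = rho * A = 7850 * 0.018616 = 146.1356 kg/m

146.1356 kg/m


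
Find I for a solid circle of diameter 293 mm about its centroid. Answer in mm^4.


r = d / 2 = 293 / 2 = 146.5 mm
I = pi * r^4 / 4 = pi * 146.5^4 / 4
= 361776522.7 mm^4

361776522.7 mm^4


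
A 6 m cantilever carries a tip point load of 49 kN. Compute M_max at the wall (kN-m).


For a cantilever with a point load at the free end:
M_max = P * L = 49 * 6 = 294 kN-m

294 kN-m


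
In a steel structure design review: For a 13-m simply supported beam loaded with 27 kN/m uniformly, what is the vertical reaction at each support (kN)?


Total load = w * L = 27 * 13 = 351 kN
By symmetry, each reaction R = total / 2 = 351 / 2 = 175.5 kN

175.5 kN


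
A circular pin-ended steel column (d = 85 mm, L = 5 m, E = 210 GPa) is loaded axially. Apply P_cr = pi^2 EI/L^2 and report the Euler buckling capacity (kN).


I = pi * d^4 / 64 = 2562392.19 mm^4
L = 5000.0 mm
P_cr = pi^2 * E * I / L^2
= 9.8696 * 210000.0 * 2562392.19 / 5000.0^2
= 212434.3 N = 212.4343 kN

212.4343 kN
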